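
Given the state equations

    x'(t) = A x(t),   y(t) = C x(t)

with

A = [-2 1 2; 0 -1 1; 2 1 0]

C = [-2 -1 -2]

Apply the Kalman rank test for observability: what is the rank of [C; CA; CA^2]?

CA = [[0, -3, -5]]
CA^2 = [[-10, -2, -3]]
Observability matrix O = [C; CA; CA^2] = [[-2, -1, -2], [0, -3, -5], [-10, -2, -3]]
det(O) = (-2)·((-3)·(-3) - (-5)·(-2)) - (-1)·(0·(-3) - (-5)·(-10)) + (-2)·(0·(-2) - (-3)·(-10)) = (-2)·(-1) - (-1)·(-50) + (-2)·(-30) = 12 ≠ 0, so rank(O) = 3.
rank(O) = 3 = n, so the pair (A, C) is completely observable.

3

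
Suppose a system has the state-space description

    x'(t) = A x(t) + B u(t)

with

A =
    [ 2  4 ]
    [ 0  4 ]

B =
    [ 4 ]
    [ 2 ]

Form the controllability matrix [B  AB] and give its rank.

1

AB = [[16], [8]]
Controllability matrix C = [B  AB] = [[4, 16], [2, 8]]
Every column of C is a scalar multiple of column 1 = [4, 2] (multipliers 1, 4), so the columns span a one-dimensional space.
C ≠ 0, hence rank(C) = 1.
rank(C) = 1 < n = 2, so the pair (A, B) is not completely controllable.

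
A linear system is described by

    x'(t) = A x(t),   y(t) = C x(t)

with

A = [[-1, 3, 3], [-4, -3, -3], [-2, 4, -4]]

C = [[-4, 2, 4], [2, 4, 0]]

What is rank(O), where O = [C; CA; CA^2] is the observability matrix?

CA = [[-12, -2, -34], [-18, -6, -6]]
CA^2 = [[88, -166, 106], [54, -60, -12]]
Observability matrix O = [C; CA; CA^2] = [[-4, 2, 4], [2, 4, 0], [-12, -2, -34], [-18, -6, -6], [88, -166, 106], [54, -60, -12]]
Take the 3×3 submatrix of O formed by rows 1, 2, 3: [[-4, 2, 4], [2, 4, 0], [-12, -2, -34]]. Its determinant is (-4)·(4·(-34) - 0·(-2)) - 2·(2·(-34) - 0·(-12)) + 4·(2·(-2) - 4·(-12)) = (-4)·(-136) - 2·(-68) + 4·44 = 856 ≠ 0.
So rank(O) ≥ 3; since O has 3 columns, rank(O) = 3.
rank(O) = 3 = n, so the pair (A, C) is completely observable.

3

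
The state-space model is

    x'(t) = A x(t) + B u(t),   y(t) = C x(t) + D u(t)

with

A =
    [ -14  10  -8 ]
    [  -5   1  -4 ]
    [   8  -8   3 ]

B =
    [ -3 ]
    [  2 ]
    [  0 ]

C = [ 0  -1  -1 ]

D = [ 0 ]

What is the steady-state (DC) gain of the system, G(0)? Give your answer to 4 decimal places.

3.2500

G(0) = C(-A)^{-1}B + D = -C A^{-1} B + D.
det A = -20, so A^{-1} = (1/-20)·adj(A) = [[29/20, -17/10, 8/5], [17/20, -11/10, 4/5], [-8/5, 8/5, -9/5]]
A^{-1} B = [-31/4, -19/4, 8]^T
C A^{-1} B = -13/4
G(0) = D - C A^{-1} B = 0 - (-13/4) = 13/4 ≈ 3.2500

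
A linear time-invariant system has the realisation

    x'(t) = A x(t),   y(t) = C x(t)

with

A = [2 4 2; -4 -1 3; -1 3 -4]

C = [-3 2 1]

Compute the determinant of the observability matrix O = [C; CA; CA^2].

CA = [[-15, -11, -4]]
CA^2 = [[18, -61, -47]]
Observability matrix O = [C; CA; CA^2] = [[-3, 2, 1], [-15, -11, -4], [18, -61, -47]]
Expanding along the first row, det(O) = (-3)·((-11)·(-47) - (-4)·(-61)) - 2·((-15)·(-47) - (-4)·18) + 1·((-15)·(-61) - (-11)·18) = (-3)·273 - 2·777 + 1·1113 = -1260
Since det(O) ≠ 0, rank(O) = 3 and the system is completely observable.

-1260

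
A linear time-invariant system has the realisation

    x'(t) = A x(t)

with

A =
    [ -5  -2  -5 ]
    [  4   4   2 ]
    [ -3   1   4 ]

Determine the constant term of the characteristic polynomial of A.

106

Expand det(sI - A) for the 3×3 matrix.
p(s) = s^3 - 3s^2 - 33s + 106.
(Check: constant term = det(-A) = (-1)^3 det A = 106; coefficient of s^2 = -tr A = -3.)
The constant term is 106.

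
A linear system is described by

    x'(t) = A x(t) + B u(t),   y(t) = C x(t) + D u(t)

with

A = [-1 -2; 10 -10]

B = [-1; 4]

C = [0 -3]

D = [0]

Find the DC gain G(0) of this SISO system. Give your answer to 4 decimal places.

G(0) = C(-A)^{-1}B + D = -C A^{-1} B + D.
det A = 30, so A^{-1} = (1/30)·adj(A) = [[-1/3, 1/15], [-1/3, -1/30]]
A^{-1} B = [3/5, 1/5]^T
C A^{-1} B = -3/5
G(0) = D - C A^{-1} B = 0 - (-3/5) = 3/5 ≈ 0.6000

0.6000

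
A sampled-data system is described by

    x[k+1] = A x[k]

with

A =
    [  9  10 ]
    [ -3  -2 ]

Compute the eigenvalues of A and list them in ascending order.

3, 4

det(zI - A) = z^2 - (tr A)z + det A, with tr A = 9 + (-2) = 7 and det A = 9·(-2) - 10·(-3) = -18 - (-30) = 12.
So p(z) = det(zI - A) = z^2 - 7z + 12.
Factor z^2 - 7z + 12: two numbers with sum 7 and product 12 are 4 and 3, so z^2 - 7z + 12 = (z - 4)(z - 3).
Hence p(z) = (z - 4) (z - 3), with roots 3, 4.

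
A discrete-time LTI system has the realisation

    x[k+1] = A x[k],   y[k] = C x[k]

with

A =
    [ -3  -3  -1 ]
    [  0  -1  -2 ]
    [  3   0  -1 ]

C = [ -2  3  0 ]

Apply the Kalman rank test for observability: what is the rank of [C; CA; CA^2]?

CA = [[6, 3, -4]]
CA^2 = [[-30, -21, -8]]
Observability matrix O = [C; CA; CA^2] = [[-2, 3, 0], [6, 3, -4], [-30, -21, -8]]
det(O) = (-2)·(3·(-8) - (-4)·(-21)) - 3·(6·(-8) - (-4)·(-30)) + 0·(6·(-21) - 3·(-30)) = (-2)·(-108) - 3·(-168) + 0·(-36) = 720 ≠ 0, so rank(O) = 3.
rank(O) = 3 = n, so the pair (A, C) is completely observable.

3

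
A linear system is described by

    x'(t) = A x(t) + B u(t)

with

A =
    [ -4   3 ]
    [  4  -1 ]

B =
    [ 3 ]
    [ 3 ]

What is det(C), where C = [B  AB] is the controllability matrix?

36

AB = [[-3], [9]]
Controllability matrix C = [B  AB] = [[3, -3], [3, 9]]
det(C) = 3·9 - (-3)·3 = 27 - (-9) = 36
Since det(C) ≠ 0, rank(C) = 2 and the system is completely controllable.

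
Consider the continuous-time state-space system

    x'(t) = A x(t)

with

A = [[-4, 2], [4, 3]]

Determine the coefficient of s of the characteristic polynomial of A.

For a 2×2 matrix, det(sI - A) = s^2 - (tr A)s + det A.
tr A = -1, det A = -20.
So p(s) = s^2 + s - 20.
The coefficient of s is 1.

1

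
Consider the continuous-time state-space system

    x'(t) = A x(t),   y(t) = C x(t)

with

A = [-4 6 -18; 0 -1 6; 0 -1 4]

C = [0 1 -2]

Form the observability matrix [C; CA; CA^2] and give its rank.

1

CA = [[0, 1, -2]]
CA^2 = [[0, 1, -2]]
Observability matrix O = [C; CA; CA^2] = [[0, 1, -2], [0, 1, -2], [0, 1, -2]]
Every row of O is a scalar multiple of row 1 = [0, 1, -2] (multipliers 1, 1, 1), so the rows span a one-dimensional space.
O ≠ 0, hence rank(O) = 1.
rank(O) = 1 < n = 3, so the pair (A, C) is not completely observable.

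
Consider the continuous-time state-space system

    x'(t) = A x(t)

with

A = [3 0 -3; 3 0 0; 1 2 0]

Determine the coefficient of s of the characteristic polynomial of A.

Expand det(sI - A) for the 3×3 matrix.
p(s) = s^3 - 3s^2 + 3s + 18.
(Check: constant term = det(-A) = (-1)^3 det A = 18; coefficient of s^2 = -tr A = -3.)
The coefficient of s is 3.

3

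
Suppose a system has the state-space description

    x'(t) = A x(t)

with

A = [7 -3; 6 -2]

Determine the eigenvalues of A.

det(sI - A) = s^2 - (tr A)s + det A, with tr A = 7 + (-2) = 5 and det A = 7·(-2) - (-3)·6 = -14 - (-18) = 4.
So p(s) = det(sI - A) = s^2 - 5s + 4.
Factor s^2 - 5s + 4: two numbers with sum 5 and product 4 are 4 and 1, so s^2 - 5s + 4 = (s - 4)(s - 1).
Hence p(s) = (s - 4) (s - 1), with roots 1, 4.
At least one eigenvalue has non-negative real part, so the system is not asymptotically stable.

1, 4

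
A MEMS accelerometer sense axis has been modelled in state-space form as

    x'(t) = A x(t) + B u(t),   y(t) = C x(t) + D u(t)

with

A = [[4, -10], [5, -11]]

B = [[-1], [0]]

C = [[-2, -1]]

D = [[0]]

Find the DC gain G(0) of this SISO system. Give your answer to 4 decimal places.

G(0) = C(-A)^{-1}B + D = -C A^{-1} B + D.
det A = 6, so A^{-1} = (1/6)·adj(A) = [[-11/6, 5/3], [-5/6, 2/3]]
A^{-1} B = [11/6, 5/6]^T
C A^{-1} B = -9/2
G(0) = D - C A^{-1} B = 0 - (-9/2) = 9/2 ≈ 4.5000

4.5000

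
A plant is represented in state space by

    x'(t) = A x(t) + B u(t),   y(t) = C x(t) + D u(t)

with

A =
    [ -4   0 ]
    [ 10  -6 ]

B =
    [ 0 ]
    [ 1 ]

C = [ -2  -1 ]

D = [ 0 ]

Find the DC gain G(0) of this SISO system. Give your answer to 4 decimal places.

-0.1667

G(0) = C(-A)^{-1}B + D = -C A^{-1} B + D.
det A = 24, so A^{-1} = (1/24)·adj(A) = [[-1/4, 0], [-5/12, -1/6]]
A^{-1} B = [0, -1/6]^T
C A^{-1} B = 1/6
G(0) = D - C A^{-1} B = 0 - (1/6) = -1/6 ≈ -0.1667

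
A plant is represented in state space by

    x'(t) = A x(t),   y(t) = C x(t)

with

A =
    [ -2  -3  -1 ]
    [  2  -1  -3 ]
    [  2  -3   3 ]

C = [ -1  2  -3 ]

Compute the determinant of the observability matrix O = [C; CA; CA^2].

CA = [[0, 10, -14]]
CA^2 = [[-8, 32, -72]]
Observability matrix O = [C; CA; CA^2] = [[-1, 2, -3], [0, 10, -14], [-8, 32, -72]]
Expanding along the first row, det(O) = (-1)·(10·(-72) - (-14)·32) - 2·(0·(-72) - (-14)·(-8)) + (-3)·(0·32 - 10·(-8)) = (-1)·(-272) - 2·(-112) + (-3)·80 = 256
Since det(O) ≠ 0, rank(O) = 3 and the system is completely observable.

256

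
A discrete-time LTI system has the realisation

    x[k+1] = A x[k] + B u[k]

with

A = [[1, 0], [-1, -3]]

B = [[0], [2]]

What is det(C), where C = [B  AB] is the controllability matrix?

0

AB = [[0], [-6]]
Controllability matrix C = [B  AB] = [[0, 0], [2, -6]]
det(C) = 0·(-6) - 0·2 = 0 - 0 = 0
Since det(C) = 0, rank(C) < 2 and the system is not completely controllable.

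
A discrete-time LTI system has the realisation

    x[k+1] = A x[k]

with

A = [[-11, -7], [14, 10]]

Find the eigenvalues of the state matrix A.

det(zI - A) = z^2 - (tr A)z + det A, with tr A = (-11) + 10 = -1 and det A = (-11)·10 - (-7)·14 = -110 - (-98) = -12.
So p(z) = det(zI - A) = z^2 + z - 12.
Factor z^2 + z - 12: two numbers with sum -1 and product -12 are 3 and -4, so z^2 + z - 12 = (z - 3)(z + 4).
Hence p(z) = (z - 3) (z + 4), with roots -4, 3.

-4, 3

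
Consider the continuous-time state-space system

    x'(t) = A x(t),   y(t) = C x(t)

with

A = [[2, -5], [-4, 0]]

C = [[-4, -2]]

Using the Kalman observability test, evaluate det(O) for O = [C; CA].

-80

CA = [[0, 20]]
Observability matrix O = [C; CA] = [[-4, -2], [0, 20]]
det(O) = (-4)·20 - (-2)·0 = -80 - 0 = -80
Since det(O) ≠ 0, rank(O) = 2 and the system is completely observable.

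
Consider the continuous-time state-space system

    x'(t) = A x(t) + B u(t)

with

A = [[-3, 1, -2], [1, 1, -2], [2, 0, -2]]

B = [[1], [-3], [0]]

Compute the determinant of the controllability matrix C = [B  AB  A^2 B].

AB = [[-6], [-2], [2]]
A^2B = [[12], [-12], [-16]]
Controllability matrix C = [B  AB  A^2B] = [[1, -6, 12], [-3, -2, -12], [0, 2, -16]]
Expanding along the first row, det(C) = 1·((-2)·(-16) - (-12)·2) - (-6)·((-3)·(-16) - (-12)·0) + 12·((-3)·2 - (-2)·0) = 1·56 - (-6)·48 + 12·(-6) = 272
Since det(C) ≠ 0, rank(C) = 3 and the system is completely controllable.

272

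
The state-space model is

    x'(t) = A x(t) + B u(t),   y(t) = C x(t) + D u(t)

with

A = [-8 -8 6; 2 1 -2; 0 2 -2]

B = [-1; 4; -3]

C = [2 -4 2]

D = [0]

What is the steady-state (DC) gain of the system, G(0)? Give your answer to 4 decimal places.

G(0) = C(-A)^{-1}B + D = -C A^{-1} B + D.
det A = -24, so A^{-1} = (1/-24)·adj(A) = [[-1/12, 1/6, -5/12], [-1/6, -2/3, 1/6], [-1/6, -2/3, -1/3]]
A^{-1} B = [2, -3, -3/2]^T
C A^{-1} B = 13
G(0) = D - C A^{-1} B = 0 - (13) = -13

-13.0000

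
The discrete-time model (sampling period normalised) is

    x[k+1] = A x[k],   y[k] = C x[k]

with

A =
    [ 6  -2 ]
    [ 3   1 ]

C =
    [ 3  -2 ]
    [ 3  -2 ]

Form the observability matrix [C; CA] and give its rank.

1

CA = [[12, -8], [12, -8]]
Observability matrix O = [C; CA] = [[3, -2], [3, -2], [12, -8], [12, -8]]
Every row of O is a scalar multiple of row 1 = [3, -2] (multipliers 1, 1, 4, 4), so the rows span a one-dimensional space.
O ≠ 0, hence rank(O) = 1.
rank(O) = 1 < n = 2, so the pair (A, C) is not completely observable.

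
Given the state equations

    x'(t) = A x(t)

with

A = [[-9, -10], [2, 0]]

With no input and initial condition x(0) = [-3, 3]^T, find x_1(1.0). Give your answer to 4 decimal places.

det(sI - A) = s^2 - (tr A)s + det A, with tr A = (-9) + 0 = -9 and det A = (-9)·0 - (-10)·2 = 0 - (-20) = 20.
So p(s) = det(sI - A) = s^2 + 9s + 20.
Factor s^2 + 9s + 20: two numbers with sum -9 and product 20 are -4 and -5, so s^2 + 9s + 20 = (s + 4)(s + 5).
Hence p(s) = (s + 4) (s + 5), with roots -5, -4.
The eigenvalues -5, -4 are distinct and real, so A is diagonalisable and x(t) = e^{At} x(0) = V diag(e^{λ_i t}) V^{-1} x(0), where the columns of V are the eigenvectors.
λ = -5: A - (-5)I = [[-4, -10], [2, 5]]. Row 1 gives (-4)·v1 + (-10)·v2 = 0, so take v_1 = [5, -2]^T.
λ = -4: A - (-4)I = [[-5, -10], [2, 4]]. Row 1 gives (-5)·v1 + (-10)·v2 = 0, so take v_2 = [2, -1]^T.
V = [v_1 v_2] = [[5, 2], [-2, -1]] has det V = -1, so V^{-1} = adj(V)/det V = [[1, 2], [-2, -5]].
Modal coordinates z(0) = V^{-1} x(0): 1·(-3) + 2·3 = 3; (-2)·(-3) + (-5)·3 = -9; so z(0) = [3, -9]^T.
x_1(t) = Σ_i (v_i)_1 · z_i(0) · e^{λ_i t} (row 1 of V times the modal terms).
x_1(1.0) = 5·3·e^{-5·1.0} + 2·(-9)·e^{-4·1.0} = 15·0.006738 + (-18)·0.018316 = -0.2286.

-0.2286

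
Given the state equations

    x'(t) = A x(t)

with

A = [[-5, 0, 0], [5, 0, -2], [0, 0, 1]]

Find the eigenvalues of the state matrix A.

-5, 0, 1

det(sI - A) = s^3 - (tr A)s^2 + (M11 + M22 + M33)s - det A, where Mii is the 2×2 principal minor of A obtained by deleting row i and column i.
tr A = (-5) + 0 + 1 = -4; M11 = 0·1 - (-2)·0 = 0 - 0 = 0; M22 = (-5)·1 - 0·0 = -5 - 0 = -5; M33 = (-5)·0 - 0·5 = 0 - 0 = 0; sum of minors = -5.
det A = (-5)·(0·1 - (-2)·0) - 0·(5·1 - (-2)·0) + 0·(5·0 - 0·0) = (-5)·0 - 0·5 + 0·0 = 0.
So p(s) = det(sI - A) = s^3 + 4s^2 - 5s.
The constant term is 0, so p(s) = s(s^2 + 4s - 5).
Factor s^2 + 4s - 5: two numbers with sum -4 and product -5 are 1 and -5, so s^2 + 4s - 5 = (s - 1)(s + 5).
Hence p(s) = s (s - 1) (s + 5), with roots -5, 0, 1.
At least one eigenvalue has non-negative real part, so the system is not asymptotically stable.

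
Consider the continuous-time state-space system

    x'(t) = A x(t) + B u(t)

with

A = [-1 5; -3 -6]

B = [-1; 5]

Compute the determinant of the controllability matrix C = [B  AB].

AB = [[26], [-27]]
Controllability matrix C = [B  AB] = [[-1, 26], [5, -27]]
det(C) = (-1)·(-27) - 26·5 = 27 - 130 = -103
Since det(C) ≠ 0, rank(C) = 2 and the system is completely controllable.

-103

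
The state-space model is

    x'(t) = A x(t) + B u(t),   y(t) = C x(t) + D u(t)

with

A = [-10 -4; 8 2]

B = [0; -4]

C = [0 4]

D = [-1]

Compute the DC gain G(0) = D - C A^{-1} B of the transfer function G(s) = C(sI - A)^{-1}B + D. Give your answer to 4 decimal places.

-14.3333

G(0) = C(-A)^{-1}B + D = -C A^{-1} B + D.
det A = 12, so A^{-1} = (1/12)·adj(A) = [[1/6, 1/3], [-2/3, -5/6]]
A^{-1} B = [-4/3, 10/3]^T
C A^{-1} B = 40/3
G(0) = D - C A^{-1} B = -1 - (40/3) = -43/3 ≈ -14.3333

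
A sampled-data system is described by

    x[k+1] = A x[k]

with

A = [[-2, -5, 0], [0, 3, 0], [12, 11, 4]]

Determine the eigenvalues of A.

-2, 3, 4

det(zI - A) = z^3 - (tr A)z^2 + (M11 + M22 + M33)z - det A, where Mii is the 2×2 principal minor of A obtained by deleting row i and column i.
tr A = (-2) + 3 + 4 = 5; M11 = 3·4 - 0·11 = 12 - 0 = 12; M22 = (-2)·4 - 0·12 = -8 - 0 = -8; M33 = (-2)·3 - (-5)·0 = -6 - 0 = -6; sum of minors = -2.
det A = (-2)·(3·4 - 0·11) - (-5)·(0·4 - 0·12) + 0·(0·11 - 3·12) = (-2)·12 - (-5)·0 + 0·(-36) = -24.
So p(z) = det(zI - A) = z^3 - 5z^2 - 2z + 24.
Rational-root test: any integer root divides 24. Testing small divisors, z = -2 works: p(-2) = -8 + (-20) + 4 + 24 = 0, so (z + 2) is a factor.
Dividing, p(z) = (z + 2)(z^2 - 7z + 12).
Factor z^2 - 7z + 12: two numbers with sum 7 and product 12 are 4 and 3, so z^2 - 7z + 12 = (z - 4)(z - 3).
Hence p(z) = (z - 4) (z - 3) (z + 2), with roots -2, 3, 4.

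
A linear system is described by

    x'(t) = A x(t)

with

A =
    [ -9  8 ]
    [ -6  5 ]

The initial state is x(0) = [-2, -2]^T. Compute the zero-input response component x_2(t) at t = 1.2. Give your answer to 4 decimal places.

-0.6024

det(sI - A) = s^2 - (tr A)s + det A, with tr A = (-9) + 5 = -4 and det A = (-9)·5 - 8·(-6) = -45 - (-48) = 3.
So p(s) = det(sI - A) = s^2 + 4s + 3.
Factor s^2 + 4s + 3: two numbers with sum -4 and product 3 are -1 and -3, so s^2 + 4s + 3 = (s + 1)(s + 3).
Hence p(s) = (s + 1) (s + 3), with roots -3, -1.
The eigenvalues -3, -1 are distinct and real, so A is diagonalisable and x(t) = e^{At} x(0) = V diag(e^{λ_i t}) V^{-1} x(0), where the columns of V are the eigenvectors.
λ = -3: A - (-3)I = [[-6, 8], [-6, 8]]. Row 1 gives (-6)·v1 + 8·v2 = 0, so take v_1 = [4, 3]^T.
λ = -1: A - (-1)I = [[-8, 8], [-6, 6]]. Row 1 gives (-8)·v1 + 8·v2 = 0, so take v_2 = [1, 1]^T.
V = [v_1 v_2] = [[4, 1], [3, 1]] has det V = 1, so V^{-1} = adj(V)/det V = [[1, -1], [-3, 4]].
Modal coordinates z(0) = V^{-1} x(0): 1·(-2) + (-1)·(-2) = 0; (-3)·(-2) + 4·(-2) = -2; so z(0) = [0, -2]^T.
x_2(t) = Σ_i (v_i)_2 · z_i(0) · e^{λ_i t} (row 2 of V times the modal terms).
x_2(1.2) = 3·0·e^{-3·1.2} + 1·(-2)·e^{-1·1.2} = 0·0.027324 + (-2)·0.301194 = -0.6024.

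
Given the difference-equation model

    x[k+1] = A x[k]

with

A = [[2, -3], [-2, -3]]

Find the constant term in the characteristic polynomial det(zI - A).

-12

For a 2×2 matrix, det(zI - A) = z^2 - (tr A)z + det A.
tr A = -1, det A = -12.
So p(z) = z^2 + z - 12.
The constant term is -12.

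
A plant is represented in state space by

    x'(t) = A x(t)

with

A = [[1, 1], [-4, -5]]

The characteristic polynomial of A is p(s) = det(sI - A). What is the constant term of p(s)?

For a 2×2 matrix, det(sI - A) = s^2 - (tr A)s + det A.
tr A = -4, det A = -1.
So p(s) = s^2 + 4s - 1.
The constant term is -1.

-1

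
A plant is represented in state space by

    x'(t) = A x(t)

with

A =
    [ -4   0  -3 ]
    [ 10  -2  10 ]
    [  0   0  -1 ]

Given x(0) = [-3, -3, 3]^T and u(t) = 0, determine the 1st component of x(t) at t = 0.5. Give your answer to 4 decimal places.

det(sI - A) = s^3 - (tr A)s^2 + (M11 + M22 + M33)s - det A, where Mii is the 2×2 principal minor of A obtained by deleting row i and column i.
tr A = (-4) + (-2) + (-1) = -7; M11 = (-2)·(-1) - 10·0 = 2 - 0 = 2; M22 = (-4)·(-1) - (-3)·0 = 4 - 0 = 4; M33 = (-4)·(-2) - 0·10 = 8 - 0 = 8; sum of minors = 14.
det A = (-4)·((-2)·(-1) - 10·0) - 0·(10·(-1) - 10·0) + (-3)·(10·0 - (-2)·0) = (-4)·2 - 0·(-10) + (-3)·0 = -8.
So p(s) = det(sI - A) = s^3 + 7s^2 + 14s + 8.
Rational-root test: any integer root divides 8. Testing small divisors, s = -1 works: p(-1) = -1 + 7 + (-14) + 8 = 0, so (s + 1) is a factor.
Dividing, p(s) = (s + 1)(s^2 + 6s + 8).
Factor s^2 + 6s + 8: two numbers with sum -6 and product 8 are -2 and -4, so s^2 + 6s + 8 = (s + 2)(s + 4).
Hence p(s) = (s + 1) (s + 2) (s + 4), with roots -4, -2, -1.
The eigenvalues -4, -2, -1 are distinct and real, so A is diagonalisable and x(t) = e^{At} x(0) = V diag(e^{λ_i t}) V^{-1} x(0), where the columns of V are the eigenvectors.
λ = -4: A - (-4)I = [[0, 0, -3], [10, 2, 10], [0, 0, 3]]. v must be orthogonal to every row; (row 1) × (row 2) = [6, -30, 0], so take v_1 = [1, -5, 0]^T.
λ = -2: A - (-2)I = [[-2, 0, -3], [10, 0, 10], [0, 0, 1]]. v must be orthogonal to every row; (row 1) × (row 2) = [0, -10, 0], so take v_2 = [0, 1, 0]^T.
λ = -1: A - (-1)I = [[-3, 0, -3], [10, -1, 10], [0, 0, 0]]. v must be orthogonal to every row; (row 1) × (row 2) = [-3, 0, 3], so take v_3 = [1, 0, -1]^T.
V = [v_1 v_2 v_3] = [[1, 0, 1], [-5, 1, 0], [0, 0, -1]] has det V = -1, so V^{-1} = adj(V)/det V = [[1, 0, 1], [5, 1, 5], [0, 0, -1]].
Modal coordinates z(0) = V^{-1} x(0): 1·(-3) + 0·(-3) + 1·3 = 0; 5·(-3) + 1·(-3) + 5·3 = -3; 0·(-3) + 0·(-3) + (-1)·3 = -3; so z(0) = [0, -3, -3]^T.
x_1(t) = Σ_i (v_i)_1 · z_i(0) · e^{λ_i t} (row 1 of V times the modal terms).
x_1(0.5) = 1·0·e^{-4·0.5} + 0·(-3)·e^{-2·0.5} + 1·(-3)·e^{-1·0.5} = 0·0.135335 + 0·0.367879 + (-3)·0.606531 = -1.8196.

-1.8196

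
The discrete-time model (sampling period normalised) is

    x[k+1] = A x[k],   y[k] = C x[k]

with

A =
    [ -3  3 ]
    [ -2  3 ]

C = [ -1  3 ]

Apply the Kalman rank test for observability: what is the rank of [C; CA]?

CA = [[-3, 6]]
Observability matrix O = [C; CA] = [[-1, 3], [-3, 6]]
det(O) = (-1)·6 - 3·(-3) = -6 - (-9) = 3 ≠ 0, so rank(O) = 2.
rank(O) = 2 = n, so the pair (A, C) is completely observable.

2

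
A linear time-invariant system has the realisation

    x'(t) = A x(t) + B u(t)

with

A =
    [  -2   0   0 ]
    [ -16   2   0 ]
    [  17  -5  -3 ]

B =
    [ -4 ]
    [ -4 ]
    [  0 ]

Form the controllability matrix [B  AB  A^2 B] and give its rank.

2

AB = [[8], [56], [-48]]
A^2B = [[-16], [-16], [0]]
Controllability matrix C = [B  AB  A^2B] = [[-4, 8, -16], [-4, 56, -16], [0, -48, 0]]
The rows r1, r2, r3 of C are linearly dependent: -r1 + r2 + r3 = 0 (check each entry), so rank(C) ≤ 2.
The 2×2 minor from rows 1, 2, columns 1, 2 is (-4)·56 - 8·(-4) = -224 - (-32) = -192 ≠ 0, so rank(C) = 2.
rank(C) = 2 < n = 3, so the pair (A, B) is not completely controllable.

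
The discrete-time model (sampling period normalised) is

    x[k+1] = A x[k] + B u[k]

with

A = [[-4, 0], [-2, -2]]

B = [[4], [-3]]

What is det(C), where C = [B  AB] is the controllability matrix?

-56

AB = [[-16], [-2]]
Controllability matrix C = [B  AB] = [[4, -16], [-3, -2]]
det(C) = 4·(-2) - (-16)·(-3) = -8 - 48 = -56
Since det(C) ≠ 0, rank(C) = 2 and the system is completely controllable.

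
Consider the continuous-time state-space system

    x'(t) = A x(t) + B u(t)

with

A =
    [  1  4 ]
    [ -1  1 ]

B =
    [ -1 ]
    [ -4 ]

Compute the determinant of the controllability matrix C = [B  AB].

-65

AB = [[-17], [-3]]
Controllability matrix C = [B  AB] = [[-1, -17], [-4, -3]]
det(C) = (-1)·(-3) - (-17)·(-4) = 3 - 68 = -65
Since det(C) ≠ 0, rank(C) = 2 and the system is completely controllable.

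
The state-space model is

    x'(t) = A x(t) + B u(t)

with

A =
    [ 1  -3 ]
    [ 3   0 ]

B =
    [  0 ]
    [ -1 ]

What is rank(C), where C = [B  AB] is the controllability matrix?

2

AB = [[3], [0]]
Controllability matrix C = [B  AB] = [[0, 3], [-1, 0]]
det(C) = 0·0 - 3·(-1) = 0 - (-3) = 3 ≠ 0, so rank(C) = 2.
rank(C) = 2 = n, so the pair (A, B) is completely controllable.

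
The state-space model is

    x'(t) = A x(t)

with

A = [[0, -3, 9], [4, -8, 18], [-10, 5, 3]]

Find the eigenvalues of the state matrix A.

det(sI - A) = s^3 - (tr A)s^2 + (M11 + M22 + M33)s - det A, where Mii is the 2×2 principal minor of A obtained by deleting row i and column i.
tr A = 0 + (-8) + 3 = -5; M11 = (-8)·3 - 18·5 = -24 - 90 = -114; M22 = 0·3 - 9·(-10) = 0 - (-90) = 90; M33 = 0·(-8) - (-3)·4 = 0 - (-12) = 12; sum of minors = -12.
det A = 0·((-8)·3 - 18·5) - (-3)·(4·3 - 18·(-10)) + 9·(4·5 - (-8)·(-10)) = 0·(-114) - (-3)·192 + 9·(-60) = 36.
So p(s) = det(sI - A) = s^3 + 5s^2 - 12s - 36.
Rational-root test: any integer root divides -36. Testing small divisors, s = -2 works: p(-2) = -8 + 20 + 24 + (-36) = 0, so (s + 2) is a factor.
Dividing, p(s) = (s + 2)(s^2 + 3s - 18).
Factor s^2 + 3s - 18: two numbers with sum -3 and product -18 are 3 and -6, so s^2 + 3s - 18 = (s - 3)(s + 6).
Hence p(s) = (s - 3) (s + 2) (s + 6), with roots -6, -2, 3.
At least one eigenvalue has non-negative real part, so the system is not asymptotically stable.

-6, -2, 3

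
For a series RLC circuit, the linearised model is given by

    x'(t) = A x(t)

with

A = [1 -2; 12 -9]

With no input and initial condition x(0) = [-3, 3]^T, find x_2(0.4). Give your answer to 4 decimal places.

-3.5746

det(sI - A) = s^2 - (tr A)s + det A, with tr A = 1 + (-9) = -8 and det A = 1·(-9) - (-2)·12 = -9 - (-24) = 15.
So p(s) = det(sI - A) = s^2 + 8s + 15.
Factor s^2 + 8s + 15: two numbers with sum -8 and product 15 are -3 and -5, so s^2 + 8s + 15 = (s + 3)(s + 5).
Hence p(s) = (s + 3) (s + 5), with roots -5, -3.
The eigenvalues -5, -3 are distinct and real, so A is diagonalisable and x(t) = e^{At} x(0) = V diag(e^{λ_i t}) V^{-1} x(0), where the columns of V are the eigenvectors.
λ = -5: A - (-5)I = [[6, -2], [12, -4]]. Row 1 gives 6·v1 + (-2)·v2 = 0, so take v_1 = [1, 3]^T.
λ = -3: A - (-3)I = [[4, -2], [12, -6]]. Row 1 gives 4·v1 + (-2)·v2 = 0, so take v_2 = [1, 2]^T.
V = [v_1 v_2] = [[1, 1], [3, 2]] has det V = -1, so V^{-1} = adj(V)/det V = [[-2, 1], [3, -1]].
Modal coordinates z(0) = V^{-1} x(0): (-2)·(-3) + 1·3 = 9; 3·(-3) + (-1)·3 = -12; so z(0) = [9, -12]^T.
x_2(t) = Σ_i (v_i)_2 · z_i(0) · e^{λ_i t} (row 2 of V times the modal terms).
x_2(0.4) = 3·9·e^{-5·0.4} + 2·(-12)·e^{-3·0.4} = 27·0.135335 + (-24)·0.301194 = -3.5746.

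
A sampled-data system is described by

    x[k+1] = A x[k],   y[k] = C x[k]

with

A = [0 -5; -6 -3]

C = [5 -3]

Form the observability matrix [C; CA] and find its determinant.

CA = [[18, -16]]
Observability matrix O = [C; CA] = [[5, -3], [18, -16]]
det(O) = 5·(-16) - (-3)·18 = -80 - (-54) = -26
Since det(O) ≠ 0, rank(O) = 2 and the system is completely observable.

-26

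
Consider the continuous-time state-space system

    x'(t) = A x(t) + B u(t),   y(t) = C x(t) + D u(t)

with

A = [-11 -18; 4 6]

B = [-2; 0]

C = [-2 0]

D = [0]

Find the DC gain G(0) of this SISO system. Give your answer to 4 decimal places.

-4.0000

G(0) = C(-A)^{-1}B + D = -C A^{-1} B + D.
det A = 6, so A^{-1} = (1/6)·adj(A) = [[1, 3], [-2/3, -11/6]]
A^{-1} B = [-2, 4/3]^T
C A^{-1} B = 4
G(0) = D - C A^{-1} B = 0 - (4) = -4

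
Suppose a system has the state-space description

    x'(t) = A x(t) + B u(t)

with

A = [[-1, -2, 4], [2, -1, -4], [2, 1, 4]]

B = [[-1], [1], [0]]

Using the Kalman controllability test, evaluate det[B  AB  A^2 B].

AB = [[-1], [-3], [-1]]
A^2B = [[3], [5], [-9]]
Controllability matrix C = [B  AB  A^2B] = [[-1, -1, 3], [1, -3, 5], [0, -1, -9]]
Expanding along the first row, det(C) = (-1)·((-3)·(-9) - 5·(-1)) - (-1)·(1·(-9) - 5·0) + 3·(1·(-1) - (-3)·0) = (-1)·32 - (-1)·(-9) + 3·(-1) = -44
Since det(C) ≠ 0, rank(C) = 3 and the system is completely controllable.

-44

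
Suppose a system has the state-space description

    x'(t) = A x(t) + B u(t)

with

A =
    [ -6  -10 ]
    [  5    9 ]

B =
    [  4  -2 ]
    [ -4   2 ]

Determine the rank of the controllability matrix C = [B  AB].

1

AB = [[16, -8], [-16, 8]]
Controllability matrix C = [B  AB] = [[4, -2, 16, -8], [-4, 2, -16, 8]]
Every column of C is a scalar multiple of column 1 = [4, -4] (multipliers 1, -1/2, 4, -2), so the columns span a one-dimensional space.
C ≠ 0, hence rank(C) = 1.
rank(C) = 1 < n = 2, so the pair (A, B) is not completely controllable.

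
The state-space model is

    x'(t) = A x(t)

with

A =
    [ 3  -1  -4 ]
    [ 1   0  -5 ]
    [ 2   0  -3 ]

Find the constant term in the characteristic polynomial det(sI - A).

-7

Expand det(sI - A) for the 3×3 matrix.
p(s) = s^3 - 7.
(Check: constant term = det(-A) = (-1)^3 det A = -7; coefficient of s^2 = -tr A = 0.)
The constant term is -7.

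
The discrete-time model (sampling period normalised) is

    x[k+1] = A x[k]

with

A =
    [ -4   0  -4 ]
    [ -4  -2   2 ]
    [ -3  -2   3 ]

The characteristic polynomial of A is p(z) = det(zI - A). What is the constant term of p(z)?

Expand det(zI - A) for the 3×3 matrix.
p(z) = z^3 + 3z^2 - 18z.
(Check: constant term = det(-A) = (-1)^3 det A = 0; coefficient of z^2 = -tr A = 3.)
The constant term is 0.

0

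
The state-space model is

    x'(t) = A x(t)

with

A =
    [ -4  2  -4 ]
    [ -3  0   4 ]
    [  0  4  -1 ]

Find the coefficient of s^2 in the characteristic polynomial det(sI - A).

Expand det(sI - A) for the 3×3 matrix.
p(s) = s^3 + 5s^2 - 6s - 106.
(Check: constant term = det(-A) = (-1)^3 det A = -106; coefficient of s^2 = -tr A = 5.)
The coefficient of s^2 is 5.

5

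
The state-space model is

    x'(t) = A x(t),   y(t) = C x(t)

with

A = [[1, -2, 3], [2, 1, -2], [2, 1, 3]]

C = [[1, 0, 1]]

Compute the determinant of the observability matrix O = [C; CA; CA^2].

-13

CA = [[3, -1, 6]]
CA^2 = [[13, -1, 29]]
Observability matrix O = [C; CA; CA^2] = [[1, 0, 1], [3, -1, 6], [13, -1, 29]]
Expanding along the first row, det(O) = 1·((-1)·29 - 6·(-1)) - 0·(3·29 - 6·13) + 1·(3·(-1) - (-1)·13) = 1·(-23) - 0·9 + 1·10 = -13
Since det(O) ≠ 0, rank(O) = 3 and the system is completely observable.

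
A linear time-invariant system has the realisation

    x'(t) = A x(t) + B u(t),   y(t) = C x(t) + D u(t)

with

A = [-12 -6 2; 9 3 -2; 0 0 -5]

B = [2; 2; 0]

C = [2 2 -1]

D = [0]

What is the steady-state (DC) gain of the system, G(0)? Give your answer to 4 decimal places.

G(0) = C(-A)^{-1}B + D = -C A^{-1} B + D.
det A = -90, so A^{-1} = (1/-90)·adj(A) = [[1/6, 1/3, -1/15], [-1/2, -2/3, 1/15], [0, 0, -1/5]]
A^{-1} B = [1, -7/3, 0]^T
C A^{-1} B = -8/3
G(0) = D - C A^{-1} B = 0 - (-8/3) = 8/3 ≈ 2.6667

2.6667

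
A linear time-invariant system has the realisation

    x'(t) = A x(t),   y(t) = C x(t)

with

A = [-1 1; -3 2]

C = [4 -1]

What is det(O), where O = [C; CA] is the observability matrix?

CA = [[-1, 2]]
Observability matrix O = [C; CA] = [[4, -1], [-1, 2]]
det(O) = 4·2 - (-1)·(-1) = 8 - 1 = 7
Since det(O) ≠ 0, rank(O) = 2 and the system is completely observable.

7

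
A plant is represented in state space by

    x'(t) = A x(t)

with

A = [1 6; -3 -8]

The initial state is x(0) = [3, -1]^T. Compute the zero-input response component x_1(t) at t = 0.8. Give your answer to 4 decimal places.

det(sI - A) = s^2 - (tr A)s + det A, with tr A = 1 + (-8) = -7 and det A = 1·(-8) - 6·(-3) = -8 - (-18) = 10.
So p(s) = det(sI - A) = s^2 + 7s + 10.
Factor s^2 + 7s + 10: two numbers with sum -7 and product 10 are -2 and -5, so s^2 + 7s + 10 = (s + 2)(s + 5).
Hence p(s) = (s + 2) (s + 5), with roots -5, -2.
The eigenvalues -5, -2 are distinct and real, so A is diagonalisable and x(t) = e^{At} x(0) = V diag(e^{λ_i t}) V^{-1} x(0), where the columns of V are the eigenvectors.
λ = -5: A - (-5)I = [[6, 6], [-3, -3]]. Row 1 gives 6·v1 + 6·v2 = 0, so take v_1 = [-1, 1]^T.
λ = -2: A - (-2)I = [[3, 6], [-3, -6]]. Row 1 gives 3·v1 + 6·v2 = 0, so take v_2 = [2, -1]^T.
V = [v_1 v_2] = [[-1, 2], [1, -1]] has det V = -1, so V^{-1} = adj(V)/det V = [[1, 2], [1, 1]].
Modal coordinates z(0) = V^{-1} x(0): 1·3 + 2·(-1) = 1; 1·3 + 1·(-1) = 2; so z(0) = [1, 2]^T.
x_1(t) = Σ_i (v_i)_1 · z_i(0) · e^{λ_i t} (row 1 of V times the modal terms).
x_1(0.8) = (-1)·1·e^{-5·0.8} + 2·2·e^{-2·0.8} = (-1)·0.018316 + 4·0.201897 = 0.7893.

0.7893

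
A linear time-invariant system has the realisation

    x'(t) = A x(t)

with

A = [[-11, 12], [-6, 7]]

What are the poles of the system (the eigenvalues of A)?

-5, 1

det(sI - A) = s^2 - (tr A)s + det A, with tr A = (-11) + 7 = -4 and det A = (-11)·7 - 12·(-6) = -77 - (-72) = -5.
So p(s) = det(sI - A) = s^2 + 4s - 5.
Factor s^2 + 4s - 5: two numbers with sum -4 and product -5 are 1 and -5, so s^2 + 4s - 5 = (s - 1)(s + 5).
Hence p(s) = (s - 1) (s + 5), with roots -5, 1.
At least one eigenvalue has non-negative real part, so the system is not asymptotically stable.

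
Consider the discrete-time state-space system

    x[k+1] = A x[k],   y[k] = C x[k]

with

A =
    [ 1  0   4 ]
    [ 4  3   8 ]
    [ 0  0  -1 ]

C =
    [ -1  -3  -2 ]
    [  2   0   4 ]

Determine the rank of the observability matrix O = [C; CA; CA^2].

2

CA = [[-13, -9, -26], [2, 0, 4]]
CA^2 = [[-49, -27, -98], [2, 0, 4]]
Observability matrix O = [C; CA; CA^2] = [[-1, -3, -2], [2, 0, 4], [-13, -9, -26], [2, 0, 4], [-49, -27, -98], [2, 0, 4]]
The columns c1, c2, c3 of O are linearly dependent: -2·c1 + c3 = 0 (check each entry), so rank(O) ≤ 2.
The 2×2 minor from rows 1, 2, columns 1, 2 is (-1)·0 - (-3)·2 = 0 - (-6) = 6 ≠ 0, so rank(O) = 2.
rank(O) = 2 < n = 3, so the pair (A, C) is not completely observable.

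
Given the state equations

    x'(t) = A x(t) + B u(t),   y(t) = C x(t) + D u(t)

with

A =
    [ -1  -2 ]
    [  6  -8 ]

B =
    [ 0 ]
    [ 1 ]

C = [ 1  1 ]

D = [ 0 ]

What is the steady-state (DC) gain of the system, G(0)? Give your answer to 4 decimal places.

-0.0500

G(0) = C(-A)^{-1}B + D = -C A^{-1} B + D.
det A = 20, so A^{-1} = (1/20)·adj(A) = [[-2/5, 1/10], [-3/10, -1/20]]
A^{-1} B = [1/10, -1/20]^T
C A^{-1} B = 1/20
G(0) = D - C A^{-1} B = 0 - (1/20) = -1/20 ≈ -0.0500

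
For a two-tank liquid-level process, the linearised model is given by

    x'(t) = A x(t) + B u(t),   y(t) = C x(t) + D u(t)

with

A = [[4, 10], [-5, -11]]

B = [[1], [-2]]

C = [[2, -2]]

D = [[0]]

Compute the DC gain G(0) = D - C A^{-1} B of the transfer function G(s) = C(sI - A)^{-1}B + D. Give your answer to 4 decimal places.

G(0) = C(-A)^{-1}B + D = -C A^{-1} B + D.
det A = 6, so A^{-1} = (1/6)·adj(A) = [[-11/6, -5/3], [5/6, 2/3]]
A^{-1} B = [3/2, -1/2]^T
C A^{-1} B = 4
G(0) = D - C A^{-1} B = 0 - (4) = -4

-4.0000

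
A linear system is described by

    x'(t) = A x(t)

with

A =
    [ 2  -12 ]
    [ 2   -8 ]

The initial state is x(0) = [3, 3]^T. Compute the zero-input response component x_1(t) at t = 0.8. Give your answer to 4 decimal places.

-1.3279

det(sI - A) = s^2 - (tr A)s + det A, with tr A = 2 + (-8) = -6 and det A = 2·(-8) - (-12)·2 = -16 - (-24) = 8.
So p(s) = det(sI - A) = s^2 + 6s + 8.
Factor s^2 + 6s + 8: two numbers with sum -6 and product 8 are -2 and -4, so s^2 + 6s + 8 = (s + 2)(s + 4).
Hence p(s) = (s + 2) (s + 4), with roots -4, -2.
The eigenvalues -4, -2 are distinct and real, so A is diagonalisable and x(t) = e^{At} x(0) = V diag(e^{λ_i t}) V^{-1} x(0), where the columns of V are the eigenvectors.
λ = -4: A - (-4)I = [[6, -12], [2, -4]]. Row 1 gives 6·v1 + (-12)·v2 = 0, so take v_1 = [2, 1]^T.
λ = -2: A - (-2)I = [[4, -12], [2, -6]]. Row 1 gives 4·v1 + (-12)·v2 = 0, so take v_2 = [-3, -1]^T.
V = [v_1 v_2] = [[2, -3], [1, -1]] has det V = 1, so V^{-1} = adj(V)/det V = [[-1, 3], [-1, 2]].
Modal coordinates z(0) = V^{-1} x(0): (-1)·3 + 3·3 = 6; (-1)·3 + 2·3 = 3; so z(0) = [6, 3]^T.
x_1(t) = Σ_i (v_i)_1 · z_i(0) · e^{λ_i t} (row 1 of V times the modal terms).
x_1(0.8) = 2·6·e^{-4·0.8} + (-3)·3·e^{-2·0.8} = 12·0.040762 + (-9)·0.201897 = -1.3279.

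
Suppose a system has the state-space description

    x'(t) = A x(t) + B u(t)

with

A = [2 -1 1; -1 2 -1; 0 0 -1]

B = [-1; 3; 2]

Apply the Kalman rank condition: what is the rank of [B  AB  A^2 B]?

AB = [[-3], [5], [-2]]
A^2B = [[-13], [15], [2]]
Controllability matrix C = [B  AB  A^2B] = [[-1, -3, -13], [3, 5, 15], [2, -2, 2]]
det(C) = (-1)·(5·2 - 15·(-2)) - (-3)·(3·2 - 15·2) + (-13)·(3·(-2) - 5·2) = (-1)·40 - (-3)·(-24) + (-13)·(-16) = 96 ≠ 0, so rank(C) = 3.
rank(C) = 3 = n, so the pair (A, B) is completely controllable.

3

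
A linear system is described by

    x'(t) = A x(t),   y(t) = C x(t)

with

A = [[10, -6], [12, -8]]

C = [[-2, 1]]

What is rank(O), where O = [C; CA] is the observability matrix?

1

CA = [[-8, 4]]
Observability matrix O = [C; CA] = [[-2, 1], [-8, 4]]
Every row of O is a scalar multiple of row 1 = [-2, 1] (multipliers 1, 4), so the rows span a one-dimensional space.
O ≠ 0, hence rank(O) = 1.
rank(O) = 1 < n = 2, so the pair (A, C) is not completely observable.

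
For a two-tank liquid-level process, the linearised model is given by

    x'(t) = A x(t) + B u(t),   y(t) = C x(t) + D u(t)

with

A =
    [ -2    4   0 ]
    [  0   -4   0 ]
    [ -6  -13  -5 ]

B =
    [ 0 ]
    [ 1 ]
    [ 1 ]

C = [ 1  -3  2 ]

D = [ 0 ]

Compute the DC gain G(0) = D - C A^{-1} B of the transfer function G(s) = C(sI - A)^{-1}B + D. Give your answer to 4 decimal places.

-2.3500

G(0) = C(-A)^{-1}B + D = -C A^{-1} B + D.
det A = -40, so A^{-1} = (1/-40)·adj(A) = [[-1/2, -1/2, 0], [0, -1/4, 0], [3/5, 5/4, -1/5]]
A^{-1} B = [-1/2, -1/4, 21/20]^T
C A^{-1} B = 47/20
G(0) = D - C A^{-1} B = 0 - (47/20) = -47/20 ≈ -2.3500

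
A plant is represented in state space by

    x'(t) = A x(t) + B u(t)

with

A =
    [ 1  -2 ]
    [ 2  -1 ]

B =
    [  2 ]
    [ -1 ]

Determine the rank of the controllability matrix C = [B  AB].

AB = [[4], [5]]
Controllability matrix C = [B  AB] = [[2, 4], [-1, 5]]
det(C) = 2·5 - 4·(-1) = 10 - (-4) = 14 ≠ 0, so rank(C) = 2.
rank(C) = 2 = n, so the pair (A, B) is completely controllable.

2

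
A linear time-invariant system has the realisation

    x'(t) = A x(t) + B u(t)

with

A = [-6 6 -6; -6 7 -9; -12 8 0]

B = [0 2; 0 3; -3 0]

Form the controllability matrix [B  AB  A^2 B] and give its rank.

2

AB = [[18, 6], [27, 9], [0, 0]]
A^2B = [[54, 18], [81, 27], [0, 0]]
Controllability matrix C = [B  AB  A^2B] = [[0, 2, 18, 6, 54, 18], [0, 3, 27, 9, 81, 27], [-3, 0, 0, 0, 0, 0]]
The rows r1, r2, r3 of C are linearly dependent: -3·r1 + 2·r2 = 0 (check each entry), so rank(C) ≤ 2.
The 2×2 minor from rows 1, 3, columns 1, 2 is 0·0 - 2·(-3) = 0 - (-6) = 6 ≠ 0, so rank(C) = 2.
rank(C) = 2 < n = 3, so the pair (A, B) is not completely controllable.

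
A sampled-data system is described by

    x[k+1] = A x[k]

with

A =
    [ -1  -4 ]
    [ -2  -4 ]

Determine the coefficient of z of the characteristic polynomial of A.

5

For a 2×2 matrix, det(zI - A) = z^2 - (tr A)z + det A.
tr A = -5, det A = -4.
So p(z) = z^2 + 5z - 4.
The coefficient of z is 5.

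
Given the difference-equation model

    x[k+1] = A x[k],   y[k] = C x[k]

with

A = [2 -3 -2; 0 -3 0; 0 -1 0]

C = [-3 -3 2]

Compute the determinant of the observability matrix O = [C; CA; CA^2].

CA = [[-6, 16, 6]]
CA^2 = [[-12, -36, 12]]
Observability matrix O = [C; CA; CA^2] = [[-3, -3, 2], [-6, 16, 6], [-12, -36, 12]]
Expanding along the first row, det(O) = (-3)·(16·12 - 6·(-36)) - (-3)·((-6)·12 - 6·(-12)) + 2·((-6)·(-36) - 16·(-12)) = (-3)·408 - (-3)·0 + 2·408 = -408
Since det(O) ≠ 0, rank(O) = 3 and the system is completely observable.

-408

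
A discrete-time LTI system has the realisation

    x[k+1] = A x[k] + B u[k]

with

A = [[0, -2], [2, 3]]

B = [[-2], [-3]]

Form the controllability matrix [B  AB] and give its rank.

AB = [[6], [-13]]
Controllability matrix C = [B  AB] = [[-2, 6], [-3, -13]]
det(C) = (-2)·(-13) - 6·(-3) = 26 - (-18) = 44 ≠ 0, so rank(C) = 2.
rank(C) = 2 = n, so the pair (A, B) is completely controllable.

2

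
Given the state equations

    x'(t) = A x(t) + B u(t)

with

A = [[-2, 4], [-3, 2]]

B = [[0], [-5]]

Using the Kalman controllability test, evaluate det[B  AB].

-100

AB = [[-20], [-10]]
Controllability matrix C = [B  AB] = [[0, -20], [-5, -10]]
det(C) = 0·(-10) - (-20)·(-5) = 0 - 100 = -100
Since det(C) ≠ 0, rank(C) = 2 and the system is completely controllable.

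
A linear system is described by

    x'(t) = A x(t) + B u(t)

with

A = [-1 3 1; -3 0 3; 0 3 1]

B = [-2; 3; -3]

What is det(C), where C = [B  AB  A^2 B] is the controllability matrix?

27

AB = [[8], [-3], [6]]
A^2B = [[-11], [-6], [-3]]
Controllability matrix C = [B  AB  A^2B] = [[-2, 8, -11], [3, -3, -6], [-3, 6, -3]]
Expanding along the first row, det(C) = (-2)·((-3)·(-3) - (-6)·6) - 8·(3·(-3) - (-6)·(-3)) + (-11)·(3·6 - (-3)·(-3)) = (-2)·45 - 8·(-27) + (-11)·9 = 27
Since det(C) ≠ 0, rank(C) = 3 and the system is completely controllable.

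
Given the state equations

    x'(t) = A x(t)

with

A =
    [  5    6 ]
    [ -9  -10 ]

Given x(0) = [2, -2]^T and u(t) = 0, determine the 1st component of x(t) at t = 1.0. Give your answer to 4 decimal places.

0.7358

det(sI - A) = s^2 - (tr A)s + det A, with tr A = 5 + (-10) = -5 and det A = 5·(-10) - 6·(-9) = -50 - (-54) = 4.
So p(s) = det(sI - A) = s^2 + 5s + 4.
Factor s^2 + 5s + 4: two numbers with sum -5 and product 4 are -1 and -4, so s^2 + 5s + 4 = (s + 1)(s + 4).
Hence p(s) = (s + 1) (s + 4), with roots -4, -1.
The eigenvalues -4, -1 are distinct and real, so A is diagonalisable and x(t) = e^{At} x(0) = V diag(e^{λ_i t}) V^{-1} x(0), where the columns of V are the eigenvectors.
λ = -4: A - (-4)I = [[9, 6], [-9, -6]]. Row 1 gives 9·v1 + 6·v2 = 0, so take v_1 = [-2, 3]^T.
λ = -1: A - (-1)I = [[6, 6], [-9, -9]]. Row 1 gives 6·v1 + 6·v2 = 0, so take v_2 = [1, -1]^T.
V = [v_1 v_2] = [[-2, 1], [3, -1]] has det V = -1, so V^{-1} = adj(V)/det V = [[1, 1], [3, 2]].
Modal coordinates z(0) = V^{-1} x(0): 1·2 + 1·(-2) = 0; 3·2 + 2·(-2) = 2; so z(0) = [0, 2]^T.
x_1(t) = Σ_i (v_i)_1 · z_i(0) · e^{λ_i t} (row 1 of V times the modal terms).
x_1(1.0) = (-2)·0·e^{-4·1.0} + 1·2·e^{-1·1.0} = 0·0.018316 + 2·0.367879 = 0.7358.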